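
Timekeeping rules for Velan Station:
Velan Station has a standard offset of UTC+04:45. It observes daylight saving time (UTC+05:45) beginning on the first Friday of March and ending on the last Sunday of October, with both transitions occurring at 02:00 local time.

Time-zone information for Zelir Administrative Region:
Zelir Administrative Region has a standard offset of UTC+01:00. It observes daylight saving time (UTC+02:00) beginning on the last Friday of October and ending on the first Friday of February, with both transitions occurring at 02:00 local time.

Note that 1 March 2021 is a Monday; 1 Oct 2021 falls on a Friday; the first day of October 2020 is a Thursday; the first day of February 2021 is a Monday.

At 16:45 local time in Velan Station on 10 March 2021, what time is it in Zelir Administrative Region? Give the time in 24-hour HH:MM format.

1 March 2021 is a Monday, so the first Friday is March 5.
1 October 2021 is a Friday, so Sundays fall on 3, 10, 17, 24, 31; the last is October 31.
Daylight saving runs 5 March – 31 October; 10 March 2021 is inside that window, so Velan Station is at UTC+05:45.
16:45 Velan Station − 5h45m = 11:00 UTC.
1 October 2020 is a Thursday, so Fridays fall on 2, 9, 16, 23, 30; the last is October 30.
1 February 2021 is a Monday, so the first Friday is February 5.
At the standard offset (UTC+01:00), 11:00 UTC + 1h = 12:00 Zelir Administrative Region standard time.
The standard-time date in Zelir Administrative Region, 10 March 2021, is outside the daylight-saving period (30 October 2020 – 5 February 2021), so Zelir Administrative Region is on standard time, UTC+01:00.
11:00 UTC + 1h = 12:00 Zelir Administrative Region.

12:00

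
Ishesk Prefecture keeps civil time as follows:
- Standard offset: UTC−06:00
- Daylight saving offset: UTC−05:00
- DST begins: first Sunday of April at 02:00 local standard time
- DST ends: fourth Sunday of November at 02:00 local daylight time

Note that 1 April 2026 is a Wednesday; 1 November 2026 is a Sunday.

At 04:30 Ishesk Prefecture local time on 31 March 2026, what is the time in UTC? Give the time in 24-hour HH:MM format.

10:30

1 April 2026 is a Wednesday, so the first Sunday is April 5.
1 November 2026 is a Sunday, so the first Sunday is November 1 and the fourth is November 22.
Daylight saving runs 5 April – 22 November; 31 March 2026 is outside that window, so Ishesk Prefecture is on standard time at UTC−06:00.
04:30 local + 6h = 10:30 UTC.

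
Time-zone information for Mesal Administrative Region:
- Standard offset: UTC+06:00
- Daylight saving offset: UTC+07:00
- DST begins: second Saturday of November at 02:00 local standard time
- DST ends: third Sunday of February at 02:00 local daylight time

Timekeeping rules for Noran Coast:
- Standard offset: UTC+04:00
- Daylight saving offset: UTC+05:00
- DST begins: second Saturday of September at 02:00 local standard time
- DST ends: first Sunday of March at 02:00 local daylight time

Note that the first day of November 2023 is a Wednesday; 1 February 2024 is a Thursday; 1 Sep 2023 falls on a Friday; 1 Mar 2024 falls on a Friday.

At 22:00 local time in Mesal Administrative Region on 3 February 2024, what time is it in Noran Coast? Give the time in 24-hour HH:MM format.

20:00

1 November 2023 is a Wednesday, so the first Saturday is November 4 and the second is November 11.
1 February 2024 is a Thursday, so the first Sunday is February 4 and the third is February 18.
Daylight saving runs 11 November 2023 – 18 February 2024; 3 February 2024 is inside that window, so Mesal Administrative Region is at UTC+07:00.
22:00 Mesal Administrative Region − 7h = 15:00 UTC.
1 September 2023 is a Friday, so the first Saturday is September 2 and the second is September 9.
1 March 2024 is a Friday, so the first Sunday is March 3.
At the standard offset (UTC+04:00), 15:00 UTC + 4h = 19:00 Noran Coast standard time.
The standard-time date in Noran Coast, 3 February 2024, lies within the daylight-saving period (9 September 2023 – 3 March 2024), so Noran Coast is on daylight time, UTC+05:00.
15:00 UTC + 5h = 20:00 Noran Coast.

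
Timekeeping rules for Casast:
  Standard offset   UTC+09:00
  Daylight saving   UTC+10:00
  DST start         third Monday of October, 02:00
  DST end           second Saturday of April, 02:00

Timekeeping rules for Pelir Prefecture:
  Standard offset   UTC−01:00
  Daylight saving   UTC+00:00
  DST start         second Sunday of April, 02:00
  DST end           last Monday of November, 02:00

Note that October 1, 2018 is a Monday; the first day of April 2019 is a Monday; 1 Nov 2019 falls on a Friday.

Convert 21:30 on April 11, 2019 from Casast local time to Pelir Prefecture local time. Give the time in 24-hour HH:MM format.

1 October 2018 is a Monday, so the first Monday is October 1 and the third is October 15.
1 April 2019 is a Monday, so the first Saturday is April 6 and the second is April 13.
April 11, 2019 lies within the daylight-saving period (15 October 2018 – 13 April 2019), so Casast is on daylight time, UTC+10:00.
21:30 Casast − 10h = 11:30 UTC.
1 April 2019 is a Monday, so the first Sunday is April 7 and the second is April 14.
1 November 2019 is a Friday, so Mondays fall on 4, 11, 18, 25; the last is November 25.
At the standard offset (UTC−01:00), 11:30 UTC − 1h = 10:30 Pelir Prefecture standard time.
The standard-time date in Pelir Prefecture, April 11, 2019, does not fall between 14 April and 25 November, so daylight saving is not in effect and Pelir Prefecture is at UTC−01:00.
11:30 UTC − 1h = 10:30 Pelir Prefecture.

10:30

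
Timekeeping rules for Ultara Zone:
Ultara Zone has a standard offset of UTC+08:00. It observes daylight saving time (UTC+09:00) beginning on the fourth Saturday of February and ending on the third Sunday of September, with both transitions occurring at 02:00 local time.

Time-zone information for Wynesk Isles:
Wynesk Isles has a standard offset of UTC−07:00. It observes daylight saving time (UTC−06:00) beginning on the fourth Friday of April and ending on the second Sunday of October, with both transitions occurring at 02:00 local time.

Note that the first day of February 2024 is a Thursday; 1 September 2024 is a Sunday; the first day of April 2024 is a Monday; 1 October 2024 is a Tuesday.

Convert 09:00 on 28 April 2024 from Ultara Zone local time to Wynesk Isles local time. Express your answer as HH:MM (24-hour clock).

18:00

1 February 2024 is a Thursday, so the first Saturday is February 3 and the fourth is February 24.
1 September 2024 is a Sunday, so the first Sunday is September 1 and the third is September 15.
28 April 2024 lies within the daylight-saving period (24 February – 15 September), so Ultara Zone is on daylight time, UTC+09:00.
09:00 Ultara Zone − 9h = 00:00 UTC.
1 April 2024 is a Monday, so the first Friday is April 5 and the fourth is April 26.
1 October 2024 is a Tuesday, so the first Sunday is October 6 and the second is October 13.
At the standard offset (UTC−07:00), 00:00 UTC − 7h = 17:00 Wynesk Isles standard time (rolling into the previous day, 27 April 2024).
The standard-time date in Wynesk Isles, 27 April 2024, falls between 26 April and 13 October, so daylight saving is in effect and Wynesk Isles is at UTC−06:00.
00:00 UTC − 6h = 18:00 Wynesk Isles (rolling into the previous day, 27 April 2024).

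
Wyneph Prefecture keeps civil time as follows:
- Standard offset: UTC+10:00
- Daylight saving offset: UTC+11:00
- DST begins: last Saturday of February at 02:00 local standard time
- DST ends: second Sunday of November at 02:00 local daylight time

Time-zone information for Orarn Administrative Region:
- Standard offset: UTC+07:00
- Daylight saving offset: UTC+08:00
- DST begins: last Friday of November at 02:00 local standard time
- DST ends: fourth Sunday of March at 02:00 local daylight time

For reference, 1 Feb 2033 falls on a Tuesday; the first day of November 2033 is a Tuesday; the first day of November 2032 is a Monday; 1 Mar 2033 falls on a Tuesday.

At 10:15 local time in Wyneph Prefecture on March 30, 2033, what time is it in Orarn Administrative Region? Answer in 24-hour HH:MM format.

06:15

1 February 2033 is a Tuesday, so Saturdays fall on 5, 12, 19, 26; the last is February 26.
1 November 2033 is a Tuesday, so the first Sunday is November 6 and the second is November 13.
March 30, 2033 falls between 26 February and 13 November, so daylight saving is in effect and Wyneph Prefecture is at UTC+11:00.
10:15 Wyneph Prefecture − 11h = 23:15 UTC (rolling into the previous day, 29 March 2033).
1 November 2032 is a Monday, so Fridays fall on 5, 12, 19, 26; the last is November 26.
1 March 2033 is a Tuesday, so the first Sunday is March 6 and the fourth is March 27.
At the standard offset (UTC+07:00), 23:15 UTC + 7h = 06:15 Orarn Administrative Region standard time (rolling into the next day, 30 March 2033).
Daylight saving runs 26 November 2032 – 27 March 2033; the standard-time date in Orarn Administrative Region, March 30, 2033, is outside that window, so Orarn Administrative Region is on standard time at UTC+07:00.
23:15 UTC + 7h = 06:15 Orarn Administrative Region (rolling into the next day, 30 March 2033).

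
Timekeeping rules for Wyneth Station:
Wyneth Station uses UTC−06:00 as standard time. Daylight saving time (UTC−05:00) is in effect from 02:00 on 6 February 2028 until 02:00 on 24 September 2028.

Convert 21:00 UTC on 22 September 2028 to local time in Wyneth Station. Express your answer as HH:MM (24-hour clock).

At the standard offset (UTC−06:00), 21:00 UTC − 6h = 15:00 Wyneth Station standard time.
The standard-time date in Wyneth Station, 22 September 2028, lies within the daylight-saving period (6 February – 24 September), so Wyneth Station is on daylight time, UTC−05:00.
21:00 UTC − 5h = 16:00 local.

16:00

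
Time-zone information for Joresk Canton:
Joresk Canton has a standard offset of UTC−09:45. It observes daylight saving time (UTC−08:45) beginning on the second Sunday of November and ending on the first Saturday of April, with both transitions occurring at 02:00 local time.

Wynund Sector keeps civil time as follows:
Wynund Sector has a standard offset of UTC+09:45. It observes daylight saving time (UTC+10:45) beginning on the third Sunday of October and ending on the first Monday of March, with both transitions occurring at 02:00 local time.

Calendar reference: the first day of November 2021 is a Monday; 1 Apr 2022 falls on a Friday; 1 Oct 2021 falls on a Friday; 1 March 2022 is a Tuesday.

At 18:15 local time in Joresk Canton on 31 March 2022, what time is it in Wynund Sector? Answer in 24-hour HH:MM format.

1 November 2021 is a Monday, so the first Sunday is November 7 and the second is November 14.
1 April 2022 is a Friday, so the first Saturday is April 2.
Daylight saving runs 14 November 2021 – 2 April 2022; 31 March 2022 is inside that window, so Joresk Canton is at UTC−08:45.
18:15 Joresk Canton + 8h45m = 03:00 UTC (rolling into the next day, 1 April 2022).
1 October 2021 is a Friday, so the first Sunday is October 3 and the third is October 17.
1 March 2022 is a Tuesday, so the first Monday is March 7.
At the standard offset (UTC+09:45), 03:00 UTC + 9h45m = 12:45 Wynund Sector standard time.
The standard-time date in Wynund Sector, 1 April 2022, does not fall between 17 October 2021 and 7 March 2022, so daylight saving is not in effect and Wynund Sector is at UTC+09:45.
03:00 UTC + 9h45m = 12:45 Wynund Sector.

12:45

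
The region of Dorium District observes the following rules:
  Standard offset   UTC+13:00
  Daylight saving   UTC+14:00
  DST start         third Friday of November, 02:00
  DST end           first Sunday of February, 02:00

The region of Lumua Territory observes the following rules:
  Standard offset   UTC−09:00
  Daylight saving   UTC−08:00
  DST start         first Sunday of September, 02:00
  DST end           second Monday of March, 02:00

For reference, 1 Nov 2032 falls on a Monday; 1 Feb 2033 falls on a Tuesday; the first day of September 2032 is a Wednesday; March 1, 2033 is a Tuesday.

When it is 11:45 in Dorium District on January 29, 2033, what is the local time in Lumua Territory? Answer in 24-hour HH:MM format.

1 November 2032 is a Monday, so the first Friday is November 5 and the third is November 19.
1 February 2033 is a Tuesday, so the first Sunday is February 6.
January 29, 2033 falls between 19 November 2032 and 6 February 2033, so daylight saving is in effect and Dorium District is at UTC+14:00.
11:45 Dorium District − 14h = 21:45 UTC (rolling into the previous day, 28 January 2033).
1 September 2032 is a Wednesday, so the first Sunday is September 5.
1 March 2033 is a Tuesday, so the first Monday is March 7 and the second is March 14.
At the standard offset (UTC−09:00), 21:45 UTC − 9h = 12:45 Lumua Territory standard time.
The standard-time date in Lumua Territory, January 28, 2033, lies within the daylight-saving period (5 September 2032 – 14 March 2033), so Lumua Territory is on daylight time, UTC−08:00.
21:45 UTC − 8h = 13:45 Lumua Territory.

13:45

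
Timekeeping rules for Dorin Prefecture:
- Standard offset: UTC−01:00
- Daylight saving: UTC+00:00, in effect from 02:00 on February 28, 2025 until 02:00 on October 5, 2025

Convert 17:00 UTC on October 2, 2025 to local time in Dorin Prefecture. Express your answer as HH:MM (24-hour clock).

At the standard offset (UTC−01:00), 17:00 UTC − 1h = 16:00 Dorin Prefecture standard time.
Daylight saving runs 28 February – 5 October; the standard-time date in Dorin Prefecture, October 2, 2025, is inside that window, so Dorin Prefecture is at UTC+00:00.
17:00 UTC + 0h = 17:00 local.

17:00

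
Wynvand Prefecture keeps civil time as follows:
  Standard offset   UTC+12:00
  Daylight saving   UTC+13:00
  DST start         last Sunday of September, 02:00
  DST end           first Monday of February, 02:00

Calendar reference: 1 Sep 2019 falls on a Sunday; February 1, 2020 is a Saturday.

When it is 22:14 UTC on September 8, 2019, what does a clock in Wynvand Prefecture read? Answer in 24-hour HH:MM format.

1 September 2019 is a Sunday, so Sundays fall on 1, 8, 15, 22, 29; the last is September 29.
1 February 2020 is a Saturday, so the first Monday is February 3.
At the standard offset (UTC+12:00), 22:14 UTC + 12h = 10:14 Wynvand Prefecture standard time (rolling into the next day, 9 September 2019).
Daylight saving runs 29 September 2019 – 3 February 2020; the standard-time date in Wynvand Prefecture, September 9, 2019, is outside that window, so Wynvand Prefecture is on standard time at UTC+12:00.
22:14 UTC + 12h = 10:14 local (rolling into the next day, 9 September 2019).

10:14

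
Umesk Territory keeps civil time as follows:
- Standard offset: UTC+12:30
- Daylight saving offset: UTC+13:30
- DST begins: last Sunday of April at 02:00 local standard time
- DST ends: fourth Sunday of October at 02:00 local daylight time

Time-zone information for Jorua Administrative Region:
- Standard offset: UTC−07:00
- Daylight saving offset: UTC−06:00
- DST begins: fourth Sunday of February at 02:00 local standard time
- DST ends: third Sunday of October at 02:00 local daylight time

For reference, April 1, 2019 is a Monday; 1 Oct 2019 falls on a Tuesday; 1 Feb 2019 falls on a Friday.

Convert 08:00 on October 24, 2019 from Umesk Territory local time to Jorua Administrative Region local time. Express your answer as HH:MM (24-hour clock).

1 April 2019 is a Monday, so Sundays fall on 7, 14, 21, 28; the last is April 28.
1 October 2019 is a Tuesday, so the first Sunday is October 6 and the fourth is October 27.
Daylight saving runs 28 April – 27 October; October 24, 2019 is inside that window, so Umesk Territory is at UTC+13:30.
08:00 Umesk Territory − 13h30m = 18:30 UTC (rolling into the previous day, 23 October 2019).
1 February 2019 is a Friday, so the first Sunday is February 3 and the fourth is February 24.
1 October 2019 is a Tuesday, so the first Sunday is October 6 and the third is October 20.
At the standard offset (UTC−07:00), 18:30 UTC − 7h = 11:30 Jorua Administrative Region standard time.
The standard-time date in Jorua Administrative Region, October 23, 2019, is outside the daylight-saving period (24 February – 20 October), so Jorua Administrative Region is on standard time, UTC−07:00.
18:30 UTC − 7h = 11:30 Jorua Administrative Region.

11:30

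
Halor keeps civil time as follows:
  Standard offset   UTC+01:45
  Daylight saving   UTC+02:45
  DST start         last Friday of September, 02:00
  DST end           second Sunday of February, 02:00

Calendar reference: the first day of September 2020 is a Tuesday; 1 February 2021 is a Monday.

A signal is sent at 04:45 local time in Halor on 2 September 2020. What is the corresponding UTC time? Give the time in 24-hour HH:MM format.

03:00

1 September 2020 is a Tuesday, so Fridays fall on 4, 11, 18, 25; the last is September 25.
1 February 2021 is a Monday, so the first Sunday is February 7 and the second is February 14.
2 September 2020 does not fall between 25 September 2020 and 14 February 2021, so daylight saving is not in effect and Halor is at UTC+01:45.
04:45 local − 1h45m = 03:00 UTC.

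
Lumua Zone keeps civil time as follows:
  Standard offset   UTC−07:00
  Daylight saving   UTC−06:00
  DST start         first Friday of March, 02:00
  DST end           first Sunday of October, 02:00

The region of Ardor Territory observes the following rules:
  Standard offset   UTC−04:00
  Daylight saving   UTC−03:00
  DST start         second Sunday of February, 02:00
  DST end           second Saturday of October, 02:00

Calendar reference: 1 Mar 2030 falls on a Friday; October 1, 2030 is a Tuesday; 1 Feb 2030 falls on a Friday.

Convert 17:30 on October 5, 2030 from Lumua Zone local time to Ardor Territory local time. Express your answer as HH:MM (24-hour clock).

20:30

1 March 2030 is a Friday, so the first Friday is March 1.
1 October 2030 is a Tuesday, so the first Sunday is October 6.
October 5, 2030 lies within the daylight-saving period (1 March – 6 October), so Lumua Zone is on daylight time, UTC−06:00.
17:30 Lumua Zone + 6h = 23:30 UTC.
1 February 2030 is a Friday, so the first Sunday is February 3 and the second is February 10.
1 October 2030 is a Tuesday, so the first Saturday is October 5 and the second is October 12.
At the standard offset (UTC−04:00), 23:30 UTC − 4h = 19:30 Ardor Territory standard time.
The standard-time date in Ardor Territory, October 5, 2030, lies within the daylight-saving period (10 February – 12 October), so Ardor Territory is on daylight time, UTC−03:00.
23:30 UTC − 3h = 20:30 Ardor Territory.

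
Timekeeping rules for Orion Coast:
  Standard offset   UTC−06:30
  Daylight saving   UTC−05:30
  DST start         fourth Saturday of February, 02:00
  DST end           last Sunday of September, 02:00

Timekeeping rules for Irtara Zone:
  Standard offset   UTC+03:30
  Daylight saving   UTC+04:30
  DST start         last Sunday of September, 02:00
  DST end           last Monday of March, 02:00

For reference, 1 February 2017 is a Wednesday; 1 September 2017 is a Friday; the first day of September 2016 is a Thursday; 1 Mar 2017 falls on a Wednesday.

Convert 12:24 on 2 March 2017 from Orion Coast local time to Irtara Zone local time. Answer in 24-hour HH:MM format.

22:24

1 February 2017 is a Wednesday, so the first Saturday is February 4 and the fourth is February 25.
1 September 2017 is a Friday, so Sundays fall on 3, 10, 17, 24; the last is September 24.
2 March 2017 falls between 25 February and 24 September, so daylight saving is in effect and Orion Coast is at UTC−05:30.
12:24 Orion Coast + 5h30m = 17:54 UTC.
1 September 2016 is a Thursday, so Sundays fall on 4, 11, 18, 25; the last is September 25.
1 March 2017 is a Wednesday, so Mondays fall on 6, 13, 20, 27; the last is March 27.
At the standard offset (UTC+03:30), 17:54 UTC + 3h30m = 21:24 Irtara Zone standard time.
The standard-time date in Irtara Zone, 2 March 2017, lies within the daylight-saving period (25 September 2016 – 27 March 2017), so Irtara Zone is on daylight time, UTC+04:30.
17:54 UTC + 4h30m = 22:24 Irtara Zone.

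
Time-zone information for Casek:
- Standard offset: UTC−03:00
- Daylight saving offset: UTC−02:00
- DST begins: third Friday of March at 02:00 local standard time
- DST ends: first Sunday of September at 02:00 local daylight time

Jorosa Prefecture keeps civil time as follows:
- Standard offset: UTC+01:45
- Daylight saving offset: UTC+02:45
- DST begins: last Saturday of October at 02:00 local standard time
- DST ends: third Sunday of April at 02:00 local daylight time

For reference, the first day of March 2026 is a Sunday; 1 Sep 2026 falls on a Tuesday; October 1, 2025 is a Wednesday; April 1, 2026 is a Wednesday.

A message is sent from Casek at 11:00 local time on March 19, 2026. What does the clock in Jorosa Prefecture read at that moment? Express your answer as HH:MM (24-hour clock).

16:45

1 March 2026 is a Sunday, so the first Friday is March 6 and the third is March 20.
1 September 2026 is a Tuesday, so the first Sunday is September 6.
Daylight saving runs 20 March – 6 September; March 19, 2026 is outside that window, so Casek is on standard time at UTC−03:00.
11:00 Casek + 3h = 14:00 UTC.
1 October 2025 is a Wednesday, so Saturdays fall on 4, 11, 18, 25; the last is October 25.
1 April 2026 is a Wednesday, so the first Sunday is April 5 and the third is April 19.
At the standard offset (UTC+01:45), 14:00 UTC + 1h45m = 15:45 Jorosa Prefecture standard time.
Daylight saving runs 25 October 2025 – 19 April 2026; the standard-time date in Jorosa Prefecture, March 19, 2026, is inside that window, so Jorosa Prefecture is at UTC+02:45.
14:00 UTC + 2h45m = 16:45 Jorosa Prefecture.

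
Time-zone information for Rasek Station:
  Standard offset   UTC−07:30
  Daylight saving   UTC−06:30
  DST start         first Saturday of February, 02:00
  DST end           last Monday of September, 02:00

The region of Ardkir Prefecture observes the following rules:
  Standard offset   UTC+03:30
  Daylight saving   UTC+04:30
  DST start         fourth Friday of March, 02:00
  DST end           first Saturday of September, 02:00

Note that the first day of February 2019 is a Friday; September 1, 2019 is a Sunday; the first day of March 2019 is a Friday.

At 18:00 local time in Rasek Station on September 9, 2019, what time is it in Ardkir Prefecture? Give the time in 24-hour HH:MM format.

1 February 2019 is a Friday, so the first Saturday is February 2.
1 September 2019 is a Sunday, so Mondays fall on 2, 9, 16, 23, 30; the last is September 30.
Daylight saving runs 2 February – 30 September; September 9, 2019 is inside that window, so Rasek Station is at UTC−06:30.
18:00 Rasek Station + 6h30m = 00:30 UTC (rolling into the next day, 10 September 2019).
1 March 2019 is a Friday, so the first Friday is March 1 and the fourth is March 22.
1 September 2019 is a Sunday, so the first Saturday is September 7.
At the standard offset (UTC+03:30), 00:30 UTC + 3h30m = 04:00 Ardkir Prefecture standard time.
The standard-time date in Ardkir Prefecture, September 10, 2019, is outside the daylight-saving period (22 March – 7 September), so Ardkir Prefecture is on standard time, UTC+03:30.
00:30 UTC + 3h30m = 04:00 Ardkir Prefecture.

04:00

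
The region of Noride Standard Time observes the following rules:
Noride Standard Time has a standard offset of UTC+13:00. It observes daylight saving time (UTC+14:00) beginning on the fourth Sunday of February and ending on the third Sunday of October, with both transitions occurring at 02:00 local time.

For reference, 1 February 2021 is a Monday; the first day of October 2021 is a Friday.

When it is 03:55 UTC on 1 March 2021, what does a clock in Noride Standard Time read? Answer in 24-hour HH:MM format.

1 February 2021 is a Monday, so the first Sunday is February 7 and the fourth is February 28.
1 October 2021 is a Friday, so the first Sunday is October 3 and the third is October 17.
At the standard offset (UTC+13:00), 03:55 UTC + 13h = 16:55 Noride Standard Time standard time.
The standard-time date in Noride Standard Time, 1 March 2021, falls between 28 February and 17 October, so daylight saving is in effect and Noride Standard Time is at UTC+14:00.
03:55 UTC + 14h = 17:55 local.

17:55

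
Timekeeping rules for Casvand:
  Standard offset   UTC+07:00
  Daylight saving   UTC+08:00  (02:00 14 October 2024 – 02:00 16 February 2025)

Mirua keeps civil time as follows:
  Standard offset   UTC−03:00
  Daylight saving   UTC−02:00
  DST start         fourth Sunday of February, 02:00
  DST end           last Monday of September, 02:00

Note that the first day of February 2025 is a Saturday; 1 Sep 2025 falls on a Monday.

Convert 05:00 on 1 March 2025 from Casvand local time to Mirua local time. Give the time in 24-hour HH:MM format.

1 March 2025 does not fall between 14 October 2024 and 16 February 2025, so daylight saving is not in effect and Casvand is at UTC+07:00.
05:00 Casvand − 7h = 22:00 UTC (rolling into the previous day, 28 February 2025).
1 February 2025 is a Saturday, so the first Sunday is February 2 and the fourth is February 23.
1 September 2025 is a Monday, so Mondays fall on 1, 8, 15, 22, 29; the last is September 29.
At the standard offset (UTC−03:00), 22:00 UTC − 3h = 19:00 Mirua standard time.
Daylight saving runs 23 February – 29 September; the standard-time date in Mirua, 28 February 2025, is inside that window, so Mirua is at UTC−02:00.
22:00 UTC − 2h = 20:00 Mirua.

20:00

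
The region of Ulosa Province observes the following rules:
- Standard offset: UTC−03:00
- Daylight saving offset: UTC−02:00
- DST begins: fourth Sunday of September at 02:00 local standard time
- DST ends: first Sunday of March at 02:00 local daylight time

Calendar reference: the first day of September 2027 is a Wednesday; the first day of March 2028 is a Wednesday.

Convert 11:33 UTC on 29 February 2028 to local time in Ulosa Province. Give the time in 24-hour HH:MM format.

09:33

1 September 2027 is a Wednesday, so the first Sunday is September 5 and the fourth is September 26.
1 March 2028 is a Wednesday, so the first Sunday is March 5.
At the standard offset (UTC−03:00), 11:33 UTC − 3h = 08:33 Ulosa Province standard time.
Daylight saving runs 26 September 2027 – 5 March 2028; the standard-time date in Ulosa Province, 29 February 2028, is inside that window, so Ulosa Province is at UTC−02:00.
11:33 UTC − 2h = 09:33 local.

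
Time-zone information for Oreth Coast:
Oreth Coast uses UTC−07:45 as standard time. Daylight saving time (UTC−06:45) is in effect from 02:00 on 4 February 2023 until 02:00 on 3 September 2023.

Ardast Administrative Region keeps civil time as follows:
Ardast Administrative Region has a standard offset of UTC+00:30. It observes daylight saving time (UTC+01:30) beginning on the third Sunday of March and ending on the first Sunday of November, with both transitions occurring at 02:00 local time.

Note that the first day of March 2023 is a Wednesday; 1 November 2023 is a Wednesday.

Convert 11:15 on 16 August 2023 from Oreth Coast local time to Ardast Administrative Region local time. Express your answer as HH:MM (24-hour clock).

19:30

16 August 2023 falls between 4 February and 3 September, so daylight saving is in effect and Oreth Coast is at UTC−06:45.
11:15 Oreth Coast + 6h45m = 18:00 UTC.
1 March 2023 is a Wednesday, so the first Sunday is March 5 and the third is March 19.
1 November 2023 is a Wednesday, so the first Sunday is November 5.
At the standard offset (UTC+00:30), 18:00 UTC + 0h30m = 18:30 Ardast Administrative Region standard time.
The standard-time date in Ardast Administrative Region, 16 August 2023, falls between 19 March and 5 November, so daylight saving is in effect and Ardast Administrative Region is at UTC+01:30.
18:00 UTC + 1h30m = 19:30 Ardast Administrative Region.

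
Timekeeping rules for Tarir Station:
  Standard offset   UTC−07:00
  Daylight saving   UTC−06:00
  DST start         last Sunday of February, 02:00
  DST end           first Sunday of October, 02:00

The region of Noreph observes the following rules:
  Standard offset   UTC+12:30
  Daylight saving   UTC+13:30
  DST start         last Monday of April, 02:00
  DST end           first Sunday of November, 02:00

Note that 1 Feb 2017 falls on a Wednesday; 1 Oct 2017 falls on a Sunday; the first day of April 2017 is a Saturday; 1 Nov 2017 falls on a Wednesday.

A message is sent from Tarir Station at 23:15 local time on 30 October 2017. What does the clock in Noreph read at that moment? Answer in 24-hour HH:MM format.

1 February 2017 is a Wednesday, so Sundays fall on 5, 12, 19, 26; the last is February 26.
1 October 2017 is a Sunday, so the first Sunday is October 1.
Daylight saving runs 26 February – 1 October; 30 October 2017 is outside that window, so Tarir Station is on standard time at UTC−07:00.
23:15 Tarir Station + 7h = 06:15 UTC (rolling into the next day, 31 October 2017).
1 April 2017 is a Saturday, so Mondays fall on 3, 10, 17, 24; the last is April 24.
1 November 2017 is a Wednesday, so the first Sunday is November 5.
At the standard offset (UTC+12:30), 06:15 UTC + 12h30m = 18:45 Noreph standard time.
The standard-time date in Noreph, 31 October 2017, falls between 24 April and 5 November, so daylight saving is in effect and Noreph is at UTC+13:30.
06:15 UTC + 13h30m = 19:45 Noreph.

19:45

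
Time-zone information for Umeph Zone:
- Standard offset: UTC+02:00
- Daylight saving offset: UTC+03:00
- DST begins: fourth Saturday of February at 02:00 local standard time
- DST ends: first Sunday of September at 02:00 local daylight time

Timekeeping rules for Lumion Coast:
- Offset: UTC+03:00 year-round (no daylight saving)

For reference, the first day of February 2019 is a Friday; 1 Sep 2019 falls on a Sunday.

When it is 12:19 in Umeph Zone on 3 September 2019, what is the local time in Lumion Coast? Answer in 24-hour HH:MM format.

1 February 2019 is a Friday, so the first Saturday is February 2 and the fourth is February 23.
1 September 2019 is a Sunday, so the first Sunday is September 1.
Daylight saving runs 23 February – 1 September; 3 September 2019 is outside that window, so Umeph Zone is on standard time at UTC+02:00.
12:19 Umeph Zone − 2h = 10:19 UTC.
Lumion Coast has no daylight saving, so its offset is UTC+03:00 year-round.
10:19 UTC + 3h = 13:19 Lumion Coast.

13:19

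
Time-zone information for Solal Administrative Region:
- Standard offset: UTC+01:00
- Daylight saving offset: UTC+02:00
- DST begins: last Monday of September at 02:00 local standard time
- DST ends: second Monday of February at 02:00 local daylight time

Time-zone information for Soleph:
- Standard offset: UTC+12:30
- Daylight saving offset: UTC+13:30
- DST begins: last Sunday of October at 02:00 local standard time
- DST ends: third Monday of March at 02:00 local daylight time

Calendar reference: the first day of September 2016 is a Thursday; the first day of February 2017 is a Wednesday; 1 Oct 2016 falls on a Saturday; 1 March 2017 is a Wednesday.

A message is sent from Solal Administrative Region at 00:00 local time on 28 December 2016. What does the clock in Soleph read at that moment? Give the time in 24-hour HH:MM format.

1 September 2016 is a Thursday, so Mondays fall on 5, 12, 19, 26; the last is September 26.
1 February 2017 is a Wednesday, so the first Monday is February 6 and the second is February 13.
Daylight saving runs 26 September 2016 – 13 February 2017; 28 December 2016 is inside that window, so Solal Administrative Region is at UTC+02:00.
00:00 Solal Administrative Region − 2h = 22:00 UTC (rolling into the previous day, 27 December 2016).
1 October 2016 is a Saturday, so Sundays fall on 2, 9, 16, 23, 30; the last is October 30.
1 March 2017 is a Wednesday, so the first Monday is March 6 and the third is March 20.
At the standard offset (UTC+12:30), 22:00 UTC + 12h30m = 10:30 Soleph standard time (rolling into the next day, 28 December 2016).
The standard-time date in Soleph, 28 December 2016, lies within the daylight-saving period (30 October 2016 – 20 March 2017), so Soleph is on daylight time, UTC+13:30.
22:00 UTC + 13h30m = 11:30 Soleph (rolling into the next day, 28 December 2016).

11:30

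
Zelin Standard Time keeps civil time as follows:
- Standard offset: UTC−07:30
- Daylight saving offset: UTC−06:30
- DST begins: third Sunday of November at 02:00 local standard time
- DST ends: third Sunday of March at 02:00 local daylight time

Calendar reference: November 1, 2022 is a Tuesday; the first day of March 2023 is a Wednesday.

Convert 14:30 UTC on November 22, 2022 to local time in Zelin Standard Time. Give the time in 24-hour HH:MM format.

1 November 2022 is a Tuesday, so the first Sunday is November 6 and the third is November 20.
1 March 2023 is a Wednesday, so the first Sunday is March 5 and the third is March 19.
At the standard offset (UTC−07:30), 14:30 UTC − 7h30m = 07:00 Zelin Standard Time standard time.
The standard-time date in Zelin Standard Time, November 22, 2022, lies within the daylight-saving period (20 November 2022 – 19 March 2023), so Zelin Standard Time is on daylight time, UTC−06:30.
14:30 UTC − 6h30m = 08:00 local.

08:00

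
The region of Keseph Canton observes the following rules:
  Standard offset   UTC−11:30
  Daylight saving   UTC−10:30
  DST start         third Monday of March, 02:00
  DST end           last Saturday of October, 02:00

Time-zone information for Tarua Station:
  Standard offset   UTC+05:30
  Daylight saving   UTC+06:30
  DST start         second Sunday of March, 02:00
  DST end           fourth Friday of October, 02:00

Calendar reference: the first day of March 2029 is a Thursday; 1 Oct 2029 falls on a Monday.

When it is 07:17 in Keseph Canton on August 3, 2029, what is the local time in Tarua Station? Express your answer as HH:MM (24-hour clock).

1 March 2029 is a Thursday, so the first Monday is March 5 and the third is March 19.
1 October 2029 is a Monday, so Saturdays fall on 6, 13, 20, 27; the last is October 27.
Daylight saving runs 19 March – 27 October; August 3, 2029 is inside that window, so Keseph Canton is at UTC−10:30.
07:17 Keseph Canton + 10h30m = 17:47 UTC.
1 March 2029 is a Thursday, so the first Sunday is March 4 and the second is March 11.
1 October 2029 is a Monday, so the first Friday is October 5 and the fourth is October 26.
At the standard offset (UTC+05:30), 17:47 UTC + 5h30m = 23:17 Tarua Station standard time.
Daylight saving runs 11 March – 26 October; the standard-time date in Tarua Station, August 3, 2029, is inside that window, so Tarua Station is at UTC+06:30.
17:47 UTC + 6h30m = 00:17 Tarua Station (rolling into the next day, 4 August 2029).

00:17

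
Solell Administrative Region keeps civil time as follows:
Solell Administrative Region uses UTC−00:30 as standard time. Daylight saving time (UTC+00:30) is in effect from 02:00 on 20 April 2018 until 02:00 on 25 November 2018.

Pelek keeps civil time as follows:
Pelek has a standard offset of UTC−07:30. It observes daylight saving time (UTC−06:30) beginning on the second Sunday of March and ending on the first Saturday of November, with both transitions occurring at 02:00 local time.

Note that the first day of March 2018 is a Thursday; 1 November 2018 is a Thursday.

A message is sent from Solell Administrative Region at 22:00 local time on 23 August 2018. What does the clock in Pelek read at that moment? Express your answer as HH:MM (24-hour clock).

15:00

23 August 2018 falls between 20 April and 25 November, so daylight saving is in effect and Solell Administrative Region is at UTC+00:30.
22:00 Solell Administrative Region − 0h30m = 21:30 UTC.
1 March 2018 is a Thursday, so the first Sunday is March 4 and the second is March 11.
1 November 2018 is a Thursday, so the first Saturday is November 3.
At the standard offset (UTC−07:30), 21:30 UTC − 7h30m = 14:00 Pelek standard time.
Daylight saving runs 11 March – 3 November; the standard-time date in Pelek, 23 August 2018, is inside that window, so Pelek is at UTC−06:30.
21:30 UTC − 6h30m = 15:00 Pelek.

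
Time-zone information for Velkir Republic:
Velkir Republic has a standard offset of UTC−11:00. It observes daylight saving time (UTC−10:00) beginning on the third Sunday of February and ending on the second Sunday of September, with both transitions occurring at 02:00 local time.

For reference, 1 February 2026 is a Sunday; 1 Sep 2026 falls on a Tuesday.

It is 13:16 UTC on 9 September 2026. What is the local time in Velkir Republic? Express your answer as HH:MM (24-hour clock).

1 February 2026 is a Sunday, so the first Sunday is February 1 and the third is February 15.
1 September 2026 is a Tuesday, so the first Sunday is September 6 and the second is September 13.
At the standard offset (UTC−11:00), 13:16 UTC − 11h = 02:16 Velkir Republic standard time.
The standard-time date in Velkir Republic, 9 September 2026, falls between 15 February and 13 September, so daylight saving is in effect and Velkir Republic is at UTC−10:00.
13:16 UTC − 10h = 03:16 local.

03:16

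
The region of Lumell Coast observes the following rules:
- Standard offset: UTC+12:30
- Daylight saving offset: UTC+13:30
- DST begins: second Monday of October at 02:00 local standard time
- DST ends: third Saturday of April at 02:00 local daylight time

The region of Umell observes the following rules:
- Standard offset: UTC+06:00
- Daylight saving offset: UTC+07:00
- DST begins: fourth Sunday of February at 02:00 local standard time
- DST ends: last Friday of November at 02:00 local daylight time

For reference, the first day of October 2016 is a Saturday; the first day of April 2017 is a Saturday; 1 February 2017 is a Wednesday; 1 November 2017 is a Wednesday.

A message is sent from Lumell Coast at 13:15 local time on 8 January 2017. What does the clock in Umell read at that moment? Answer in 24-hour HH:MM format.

1 October 2016 is a Saturday, so the first Monday is October 3 and the second is October 10.
1 April 2017 is a Saturday, so the first Saturday is April 1 and the third is April 15.
8 January 2017 falls between 10 October 2016 and 15 April 2017, so daylight saving is in effect and Lumell Coast is at UTC+13:30.
13:15 Lumell Coast − 13h30m = 23:45 UTC (rolling into the previous day, 7 January 2017).
1 February 2017 is a Wednesday, so the first Sunday is February 5 and the fourth is February 26.
1 November 2017 is a Wednesday, so Fridays fall on 3, 10, 17, 24; the last is November 24.
At the standard offset (UTC+06:00), 23:45 UTC + 6h = 05:45 Umell standard time (rolling into the next day, 8 January 2017).
Daylight saving runs 26 February – 24 November; the standard-time date in Umell, 8 January 2017, is outside that window, so Umell is on standard time at UTC+06:00.
23:45 UTC + 6h = 05:45 Umell (rolling into the next day, 8 January 2017).

05:45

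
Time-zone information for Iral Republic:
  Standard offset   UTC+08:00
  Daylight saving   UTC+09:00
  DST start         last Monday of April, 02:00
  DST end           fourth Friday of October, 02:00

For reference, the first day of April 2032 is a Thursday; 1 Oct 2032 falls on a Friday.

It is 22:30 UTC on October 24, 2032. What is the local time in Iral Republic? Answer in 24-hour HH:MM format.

06:30

1 April 2032 is a Thursday, so Mondays fall on 5, 12, 19, 26; the last is April 26.
1 October 2032 is a Friday, so the first Friday is October 1 and the fourth is October 22.
At the standard offset (UTC+08:00), 22:30 UTC + 8h = 06:30 Iral Republic standard time (rolling into the next day, 25 October 2032).
The standard-time date in Iral Republic, October 25, 2032, does not fall between 26 April and 22 October, so daylight saving is not in effect and Iral Republic is at UTC+08:00.
22:30 UTC + 8h = 06:30 local (rolling into the next day, 25 October 2032).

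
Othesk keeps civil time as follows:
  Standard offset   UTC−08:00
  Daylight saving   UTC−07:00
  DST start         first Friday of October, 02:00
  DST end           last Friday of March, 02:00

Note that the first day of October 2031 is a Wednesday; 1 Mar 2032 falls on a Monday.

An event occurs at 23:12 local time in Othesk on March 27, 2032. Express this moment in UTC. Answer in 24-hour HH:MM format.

07:12

1 October 2031 is a Wednesday, so the first Friday is October 3.
1 March 2032 is a Monday, so Fridays fall on 5, 12, 19, 26; the last is March 26.
Daylight saving runs 3 October 2031 – 26 March 2032; March 27, 2032 is outside that window, so Othesk is on standard time at UTC−08:00.
23:12 local + 8h = 07:12 UTC (rolling into the next day, 28 March 2032).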